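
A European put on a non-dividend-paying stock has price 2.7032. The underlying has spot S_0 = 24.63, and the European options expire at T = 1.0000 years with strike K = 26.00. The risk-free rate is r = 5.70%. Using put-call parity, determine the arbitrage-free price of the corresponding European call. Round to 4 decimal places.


Answer: Call price = 2.7738

Derivation:
Put-call parity: C - P = S_0 * exp(-qT) - K * exp(-rT).
S_0 * exp(-qT) = 24.6300 * 1.00000000 = 24.63000000
K * exp(-rT) = 26.0000 * 0.94459407 = 24.55944580
C = P + S*exp(-qT) - K*exp(-rT)
C = 2.7032 + 24.63000000 - 24.55944580 = 2.7738


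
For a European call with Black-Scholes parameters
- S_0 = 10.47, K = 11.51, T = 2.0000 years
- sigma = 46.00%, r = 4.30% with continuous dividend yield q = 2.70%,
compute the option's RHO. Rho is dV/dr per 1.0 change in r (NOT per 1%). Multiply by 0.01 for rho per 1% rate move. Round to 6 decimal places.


Answer: Rho = 7.110826

Derivation:
d1 = 0.2288840122; d2 = -0.4216542265
phi(d1) = 0.3886280825; exp(-qT) = 0.9474321065; exp(-rT) = 0.9175942312
N(d2) = 0.3366387098
Rho = K*T*exp(-rT)*N(d2) = 11.5100 * 2.0000 * 0.9175942312 * 0.3366387098 = 7.110826


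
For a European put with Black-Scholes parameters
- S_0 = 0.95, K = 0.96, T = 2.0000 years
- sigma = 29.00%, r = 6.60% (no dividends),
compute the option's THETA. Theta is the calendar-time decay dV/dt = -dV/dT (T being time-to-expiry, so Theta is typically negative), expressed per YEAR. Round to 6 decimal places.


Answer: Theta = -0.008525

Derivation:
d1 = 0.5013843044; d2 = 0.0912623713
phi(d1) = 0.3518213912; exp(-qT) = 1.0000000000; exp(-rT) = 0.8763409951
Theta = -S*exp(-qT)*phi(d1)*sigma/(2*sqrt(T)) + r*K*exp(-rT)*N(-d2) - q*S*exp(-qT)*N(-d1)
N(-d1) = 0.3080503419; N(-d2) = 0.4636420583; sqrt(T) = 1.4142135624
Term 1 = -0.9500 * 1.0000000000 * 0.3518213912 * 0.2900 / (2 * 1.4142135624) = -0.0342687964
Term 2 = 0.0660 * 0.9600 * 0.8763409951 * 0.4636420583 = 0.0257437093
Term 3 = 0 (no dividend yield, q = 0)
Theta = -0.0342687964 + (0.0257437093) + (0.0000000000) = -0.008525


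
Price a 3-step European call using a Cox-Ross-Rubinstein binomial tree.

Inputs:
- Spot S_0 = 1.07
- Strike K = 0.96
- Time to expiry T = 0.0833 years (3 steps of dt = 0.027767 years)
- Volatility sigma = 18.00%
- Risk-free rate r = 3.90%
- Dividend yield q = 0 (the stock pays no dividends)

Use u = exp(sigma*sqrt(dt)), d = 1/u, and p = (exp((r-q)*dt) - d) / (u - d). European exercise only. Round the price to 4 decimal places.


Answer: Price = V(0,0) = 0.1131

Derivation:
dt = T/N = 0.027767
u = exp(sigma*sqrt(dt)) = 1.030448; d = 1/u = 0.970451
p = (exp((r-q)*dt) - d) / (u - d) = 0.510561
Discount per step: exp(-r*dt) = 0.998918
Stock lattice S(k, i) with i counting down-moves:
  k=0: S(0,0) = 1.0700
  k=1: S(1,0) = 1.1026; S(1,1) = 1.0384
  k=2: S(2,0) = 1.1362; S(2,1) = 1.0700; S(2,2) = 1.0077
  k=3: S(3,0) = 1.1707; S(3,1) = 1.1026; S(3,2) = 1.0384; S(3,3) = 0.9779
Terminal payoffs V(N, i) = max(S_T - K, 0):
  V(3,0) = 0.210745; V(3,1) = 0.142580; V(3,2) = 0.078383; V(3,3) = 0.017924
Backward induction: V(k, i) = exp(-r*dt) * [p * V(k+1, i) + (1-p) * V(k+1, i+1)].
  V(2,0) = exp(-r*dt) * [p*0.210745 + (1-p)*0.142580] = 0.177190
  V(2,1) = exp(-r*dt) * [p*0.142580 + (1-p)*0.078383] = 0.111039
  V(2,2) = exp(-r*dt) * [p*0.078383 + (1-p)*0.017924] = 0.048739
  V(1,0) = exp(-r*dt) * [p*0.177190 + (1-p)*0.111039] = 0.144657
  V(1,1) = exp(-r*dt) * [p*0.111039 + (1-p)*0.048739] = 0.080460
  V(0,0) = exp(-r*dt) * [p*0.144657 + (1-p)*0.080460] = 0.113114


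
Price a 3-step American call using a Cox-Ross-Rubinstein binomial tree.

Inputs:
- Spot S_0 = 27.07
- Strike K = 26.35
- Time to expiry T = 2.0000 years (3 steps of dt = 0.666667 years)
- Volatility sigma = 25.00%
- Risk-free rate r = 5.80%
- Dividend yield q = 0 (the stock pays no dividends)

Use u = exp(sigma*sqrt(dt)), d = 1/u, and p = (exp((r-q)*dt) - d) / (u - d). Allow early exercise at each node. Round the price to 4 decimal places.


Answer: Price = V(0,0) = 5.8744

Derivation:
dt = T/N = 0.666667
u = exp(sigma*sqrt(dt)) = 1.226450; d = 1/u = 0.815361
p = (exp((r-q)*dt) - d) / (u - d) = 0.545047
Discount per step: exp(-r*dt) = 0.962071
Stock lattice S(k, i) with i counting down-moves:
  k=0: S(0,0) = 27.0700
  k=1: S(1,0) = 33.2000; S(1,1) = 22.0718
  k=2: S(2,0) = 40.7182; S(2,1) = 27.0700; S(2,2) = 17.9965
  k=3: S(3,0) = 49.9388; S(3,1) = 33.2000; S(3,2) = 22.0718; S(3,3) = 14.6737
Terminal payoffs V(N, i) = max(S_T - K, 0):
  V(3,0) = 23.588814; V(3,1) = 6.850012; V(3,2) = 0.000000; V(3,3) = 0.000000
Backward induction: V(k, i) = exp(-r*dt) * [p * V(k+1, i) + (1-p) * V(k+1, i+1)]; then take max(V_cont, immediate exercise) for American.
  V(2,0) = exp(-r*dt) * [p*23.588814 + (1-p)*6.850012] = 15.367589; exercise = 14.368169; V(2,0) = max -> 15.367589
  V(2,1) = exp(-r*dt) * [p*6.850012 + (1-p)*0.000000] = 3.591967; exercise = 0.720000; V(2,1) = max -> 3.591967
  V(2,2) = exp(-r*dt) * [p*0.000000 + (1-p)*0.000000] = 0.000000; exercise = 0.000000; V(2,2) = max -> 0.000000
  V(1,0) = exp(-r*dt) * [p*15.367589 + (1-p)*3.591967] = 9.630555; exercise = 6.850012; V(1,0) = max -> 9.630555
  V(1,1) = exp(-r*dt) * [p*3.591967 + (1-p)*0.000000] = 1.883533; exercise = 0.000000; V(1,1) = max -> 1.883533
  V(0,0) = exp(-r*dt) * [p*9.630555 + (1-p)*1.883533] = 5.874428; exercise = 0.720000; V(0,0) = max -> 5.874428


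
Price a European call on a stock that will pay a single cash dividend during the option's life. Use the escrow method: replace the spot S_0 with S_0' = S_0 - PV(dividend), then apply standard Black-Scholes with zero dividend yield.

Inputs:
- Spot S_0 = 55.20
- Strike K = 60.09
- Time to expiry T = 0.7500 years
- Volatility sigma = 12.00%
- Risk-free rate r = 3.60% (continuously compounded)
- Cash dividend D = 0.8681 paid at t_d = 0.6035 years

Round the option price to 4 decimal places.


Answer: Price = 0.8278

Derivation:
PV(D) = D * exp(-r * t_d) = 0.8681 * 0.97850831 = 0.84944306
S_0' = S_0 - PV(D) = 55.2000 - 0.84944306 = 54.35055694
d1 = (ln(S_0'/K) + (r + sigma^2/2)*T) / (sigma*sqrt(T)) = -0.65422039
d2 = d1 - sigma*sqrt(T) = -0.75814344
exp(-rT) = 0.97336124
N(d1) = 0.25648491; N(d2) = 0.22418256
C = S_0' * N(d1) - K * exp(-rT) * N(d2) = 54.35055694 * 0.25648491 - 60.0900 * 0.97336124 * 0.22418256 = 0.8278


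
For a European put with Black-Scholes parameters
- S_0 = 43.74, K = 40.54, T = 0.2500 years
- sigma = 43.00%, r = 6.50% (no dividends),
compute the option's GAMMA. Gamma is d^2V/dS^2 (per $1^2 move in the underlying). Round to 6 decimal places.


Answer: Gamma = 0.036737

Derivation:
d1 = 0.5364482522; d2 = 0.3214482522
phi(d1) = 0.3454777985; exp(-qT) = 1.0000000000; exp(-rT) = 0.9838813190
Gamma = exp(-qT) * phi(d1) / (S * sigma * sqrt(T)) = 1.0000000000 * 0.3454777985 / (43.7400 * 0.4300 * 0.5000000000) = 0.036737


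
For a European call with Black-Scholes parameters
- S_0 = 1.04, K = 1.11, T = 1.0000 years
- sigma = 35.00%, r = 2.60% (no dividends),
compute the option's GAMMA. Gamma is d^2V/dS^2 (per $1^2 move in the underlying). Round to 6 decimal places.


d1 = 0.0631734224; d2 = -0.2868265776
phi(d1) = 0.3981470085; exp(-qT) = 1.0000000000; exp(-rT) = 0.9743350896
Gamma = exp(-qT) * phi(d1) / (S * sigma * sqrt(T)) = 1.0000000000 * 0.3981470085 / (1.0400 * 0.3500 * 1.0000000000) = 1.093810

Answer: Gamma = 1.093810


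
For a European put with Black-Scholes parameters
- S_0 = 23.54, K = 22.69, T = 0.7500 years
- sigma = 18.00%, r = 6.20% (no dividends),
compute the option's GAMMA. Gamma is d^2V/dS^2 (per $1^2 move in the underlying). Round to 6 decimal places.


Answer: Gamma = 0.090142

Derivation:
d1 = 0.6121632269; d2 = 0.4562786542
phi(d1) = 0.3307771341; exp(-qT) = 1.0000000000; exp(-rT) = 0.9545645606
Gamma = exp(-qT) * phi(d1) / (S * sigma * sqrt(T)) = 1.0000000000 * 0.3307771341 / (23.5400 * 0.1800 * 0.8660254038) = 0.090142


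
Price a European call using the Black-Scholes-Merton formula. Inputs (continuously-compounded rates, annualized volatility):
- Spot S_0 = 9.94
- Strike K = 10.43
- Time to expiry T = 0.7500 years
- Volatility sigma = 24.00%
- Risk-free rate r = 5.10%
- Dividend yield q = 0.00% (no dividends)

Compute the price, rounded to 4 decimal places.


Answer: Price = 0.7784

Derivation:
d1 = (ln(S/K) + (r - q + 0.5*sigma^2) * T) / (sigma * sqrt(T)) = 0.05643961
d2 = d1 - sigma * sqrt(T) = -0.15140649
exp(-rT) = 0.96247229; exp(-qT) = 1.00000000
C = S_0 * exp(-qT) * N(d1) - K * exp(-rT) * N(d2)
N(d1) = 0.52250420; N(d2) = 0.43982753
C = 9.9400 * 1.00000000 * 0.52250420 - 10.4300 * 0.96247229 * 0.43982753 = 0.7784


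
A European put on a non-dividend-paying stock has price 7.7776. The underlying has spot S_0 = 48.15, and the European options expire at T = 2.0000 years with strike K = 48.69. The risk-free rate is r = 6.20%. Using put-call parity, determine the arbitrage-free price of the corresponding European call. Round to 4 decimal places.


Put-call parity: C - P = S_0 * exp(-qT) - K * exp(-rT).
S_0 * exp(-qT) = 48.1500 * 1.00000000 = 48.15000000
K * exp(-rT) = 48.6900 * 0.88337984 = 43.01176445
C = P + S*exp(-qT) - K*exp(-rT)
C = 7.7776 + 48.15000000 - 43.01176445 = 12.9158

Answer: Call price = 12.9158


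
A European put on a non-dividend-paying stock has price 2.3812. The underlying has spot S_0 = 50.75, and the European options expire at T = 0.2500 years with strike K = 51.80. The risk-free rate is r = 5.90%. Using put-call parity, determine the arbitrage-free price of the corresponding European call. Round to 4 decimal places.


Put-call parity: C - P = S_0 * exp(-qT) - K * exp(-rT).
S_0 * exp(-qT) = 50.7500 * 1.00000000 = 50.75000000
K * exp(-rT) = 51.8000 * 0.98535825 = 51.04155727
C = P + S*exp(-qT) - K*exp(-rT)
C = 2.3812 + 50.75000000 - 51.04155727 = 2.0896

Answer: Call price = 2.0896


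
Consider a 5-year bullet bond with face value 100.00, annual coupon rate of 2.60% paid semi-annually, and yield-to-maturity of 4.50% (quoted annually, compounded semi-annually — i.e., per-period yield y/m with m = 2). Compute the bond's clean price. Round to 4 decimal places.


Coupon per period c = face * coupon_rate / m = 1.300000
Periods per year m = 2; per-period yield y/m = 0.022500
Number of cashflows N = 10
Cashflows (t years, CF_t, discount factor 1/(1+y/m)^(m*t), PV):
  t = 0.5000: CF_t = 1.300000, DF = 0.977995, PV = 1.271394
  t = 1.0000: CF_t = 1.300000, DF = 0.956474, PV = 1.243417
  t = 1.5000: CF_t = 1.300000, DF = 0.935427, PV = 1.216056
  t = 2.0000: CF_t = 1.300000, DF = 0.914843, PV = 1.189296
  t = 2.5000: CF_t = 1.300000, DF = 0.894712, PV = 1.163126
  t = 3.0000: CF_t = 1.300000, DF = 0.875024, PV = 1.137532
  t = 3.5000: CF_t = 1.300000, DF = 0.855769, PV = 1.112500
  t = 4.0000: CF_t = 1.300000, DF = 0.836938, PV = 1.088020
  t = 4.5000: CF_t = 1.300000, DF = 0.818522, PV = 1.064078
  t = 5.0000: CF_t = 101.300000, DF = 0.800510, PV = 81.091676
Price P = sum_t PV_t = 91.577094

Answer: Price = 91.5771


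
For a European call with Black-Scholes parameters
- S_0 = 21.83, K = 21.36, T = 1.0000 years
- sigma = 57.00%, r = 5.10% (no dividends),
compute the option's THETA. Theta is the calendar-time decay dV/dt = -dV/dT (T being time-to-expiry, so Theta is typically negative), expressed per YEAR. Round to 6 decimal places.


d1 = 0.4126581692; d2 = -0.1573418308
phi(d1) = 0.3663808490; exp(-qT) = 1.0000000000; exp(-rT) = 0.9502786705
Theta = -S*exp(-qT)*phi(d1)*sigma/(2*sqrt(T)) - r*K*exp(-rT)*N(d2) + q*S*exp(-qT)*N(d1)
N(d1) = 0.6600714617; N(d2) = 0.4374877273; sqrt(T) = 1.0000000000
Term 1 = -21.8300 * 1.0000000000 * 0.3663808490 * 0.5700 / (2 * 1.0000000000) = -2.2794567711
Term 2 = -0.0510 * 21.3600 * 0.9502786705 * 0.4374877273 = -0.4528853583
Term 3 = 0 (no dividend yield, q = 0)
Theta = -2.2794567711 + (-0.4528853583) + (0.0000000000) = -2.732342

Answer: Theta = -2.732342


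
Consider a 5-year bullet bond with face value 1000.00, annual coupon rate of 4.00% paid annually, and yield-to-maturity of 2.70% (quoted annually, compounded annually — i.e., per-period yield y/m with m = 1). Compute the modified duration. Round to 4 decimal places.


Coupon per period c = face * coupon_rate / m = 40.000000
Periods per year m = 1; per-period yield y/m = 0.027000
Number of cashflows N = 5
Cashflows (t years, CF_t, discount factor 1/(1+y/m)^(m*t), PV):
  t = 1.0000: CF_t = 40.000000, DF = 0.973710, PV = 38.948393
  t = 2.0000: CF_t = 40.000000, DF = 0.948111, PV = 37.924434
  t = 3.0000: CF_t = 40.000000, DF = 0.923185, PV = 36.927394
  t = 4.0000: CF_t = 40.000000, DF = 0.898914, PV = 35.956567
  t = 5.0000: CF_t = 1040.000000, DF = 0.875282, PV = 910.292829
Price P = sum_t PV_t = 1060.049616
First compute Macaulay numerator sum_t t * PV_t:
  t * PV_t at t = 1.0000: 38.948393
  t * PV_t at t = 2.0000: 75.848867
  t * PV_t at t = 3.0000: 110.782182
  t * PV_t at t = 4.0000: 143.826267
  t * PV_t at t = 5.0000: 4551.464143
Macaulay duration D = 4920.869853 / 1060.049616 = 4.642113
Modified duration = D / (1 + y/m) = 4.642113 / (1 + 0.027000) = 4.520071

Answer: Modified duration = 4.5201


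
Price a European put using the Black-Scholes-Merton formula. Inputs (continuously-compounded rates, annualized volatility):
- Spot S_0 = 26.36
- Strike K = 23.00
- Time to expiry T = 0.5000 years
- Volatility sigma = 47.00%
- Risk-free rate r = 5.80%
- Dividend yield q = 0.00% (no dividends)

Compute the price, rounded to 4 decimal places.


Answer: Price = 1.5902

Derivation:
d1 = (ln(S/K) + (r - q + 0.5*sigma^2) * T) / (sigma * sqrt(T)) = 0.66371297
d2 = d1 - sigma * sqrt(T) = 0.33137279
exp(-rT) = 0.97141646; exp(-qT) = 1.00000000
P = K * exp(-rT) * N(-d2) - S_0 * exp(-qT) * N(-d1)
N(-d1) = 0.25343702; N(-d2) = 0.37018146
P = 23.0000 * 0.97141646 * 0.37018146 - 26.3600 * 1.00000000 * 0.25343702 = 1.5902


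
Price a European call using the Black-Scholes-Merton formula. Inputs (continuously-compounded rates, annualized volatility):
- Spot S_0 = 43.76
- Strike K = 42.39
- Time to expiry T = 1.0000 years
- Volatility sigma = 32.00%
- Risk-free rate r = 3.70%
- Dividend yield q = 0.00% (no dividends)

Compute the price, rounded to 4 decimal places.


d1 = (ln(S/K) + (r - q + 0.5*sigma^2) * T) / (sigma * sqrt(T)) = 0.37502398
d2 = d1 - sigma * sqrt(T) = 0.05502398
exp(-rT) = 0.96367614; exp(-qT) = 1.00000000
C = S_0 * exp(-qT) * N(d1) - K * exp(-rT) * N(d2)
N(d1) = 0.64617868; N(d2) = 0.52194032
C = 43.7600 * 1.00000000 * 0.64617868 - 42.3900 * 0.96367614 * 0.52194032 = 6.9554

Answer: Price = 6.9554


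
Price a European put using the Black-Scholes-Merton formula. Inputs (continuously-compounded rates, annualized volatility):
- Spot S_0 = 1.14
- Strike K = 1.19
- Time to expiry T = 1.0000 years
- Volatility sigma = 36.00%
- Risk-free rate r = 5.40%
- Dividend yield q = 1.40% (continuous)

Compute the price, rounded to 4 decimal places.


Answer: Price = 0.1625

Derivation:
d1 = (ln(S/K) + (r - q + 0.5*sigma^2) * T) / (sigma * sqrt(T)) = 0.17187488
d2 = d1 - sigma * sqrt(T) = -0.18812512
exp(-rT) = 0.94743211; exp(-qT) = 0.98609754
P = K * exp(-rT) * N(-d2) - S_0 * exp(-qT) * N(-d1)
N(-d1) = 0.43176795; N(-d2) = 0.57461072
P = 1.1900 * 0.94743211 * 0.57461072 - 1.1400 * 0.98609754 * 0.43176795 = 0.1625


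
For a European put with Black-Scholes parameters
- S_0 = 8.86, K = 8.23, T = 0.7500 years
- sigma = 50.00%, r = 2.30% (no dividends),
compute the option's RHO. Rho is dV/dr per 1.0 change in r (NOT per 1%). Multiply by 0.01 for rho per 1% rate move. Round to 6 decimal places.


d1 = 0.4266866748; d2 = -0.0063260271
phi(d1) = 0.3642301640; exp(-qT) = 1.0000000000; exp(-rT) = 0.9828979294
N(-d2) = 0.5025237028
Rho = -K*T*exp(-rT)*N(-d2) = -8.2300 * 0.7500 * 0.9828979294 * 0.5025237028 = -3.048780

Answer: Rho = -3.048780


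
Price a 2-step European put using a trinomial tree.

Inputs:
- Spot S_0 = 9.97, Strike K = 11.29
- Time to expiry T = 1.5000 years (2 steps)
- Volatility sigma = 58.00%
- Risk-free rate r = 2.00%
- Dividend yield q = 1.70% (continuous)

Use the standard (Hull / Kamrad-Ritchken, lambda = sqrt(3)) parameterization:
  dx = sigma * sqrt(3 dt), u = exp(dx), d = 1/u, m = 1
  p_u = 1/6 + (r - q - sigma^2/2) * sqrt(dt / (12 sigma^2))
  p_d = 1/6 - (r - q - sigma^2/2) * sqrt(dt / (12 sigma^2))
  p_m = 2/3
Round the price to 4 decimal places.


Answer: Price = V(0,0) = 3.3407

Derivation:
dt = T/N = 0.750000; dx = sigma*sqrt(3*dt) = 0.870000
u = exp(dx) = 2.386911; d = 1/u = 0.418952
p_u = 0.095460, p_m = 0.666667, p_d = 0.237874
Discount per step: exp(-r*dt) = 0.985112
Stock lattice S(k, j) with j the centered position index:
  k=0: S(0,+0) = 9.9700
  k=1: S(1,-1) = 4.1769; S(1,+0) = 9.9700; S(1,+1) = 23.7975
  k=2: S(2,-2) = 1.7499; S(2,-1) = 4.1769; S(2,+0) = 9.9700; S(2,+1) = 23.7975; S(2,+2) = 56.8025
Terminal payoffs V(N, j) = max(K - S_T, 0):
  V(2,-2) = 9.540062; V(2,-1) = 7.113053; V(2,+0) = 1.320000; V(2,+1) = 0.000000; V(2,+2) = 0.000000
Backward induction: V(k, j) = exp(-r*dt) * [p_u * V(k+1, j+1) + p_m * V(k+1, j) + p_d * V(k+1, j-1)]
  V(1,-1) = exp(-r*dt) * [p_u*1.320000 + p_m*7.113053 + p_d*9.540062] = 7.031109
  V(1,+0) = exp(-r*dt) * [p_u*0.000000 + p_m*1.320000 + p_d*7.113053] = 2.533715
  V(1,+1) = exp(-r*dt) * [p_u*0.000000 + p_m*0.000000 + p_d*1.320000] = 0.309318
  V(0,+0) = exp(-r*dt) * [p_u*0.309318 + p_m*2.533715 + p_d*7.031109] = 3.340698


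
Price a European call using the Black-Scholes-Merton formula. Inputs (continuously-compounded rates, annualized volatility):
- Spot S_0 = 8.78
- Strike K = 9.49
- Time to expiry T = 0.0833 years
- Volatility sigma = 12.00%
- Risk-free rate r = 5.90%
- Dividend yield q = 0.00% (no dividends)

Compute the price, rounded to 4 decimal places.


Answer: Price = 0.0020

Derivation:
d1 = (ln(S/K) + (r - q + 0.5*sigma^2) * T) / (sigma * sqrt(T)) = -2.08603000
d2 = d1 - sigma * sqrt(T) = -2.12066409
exp(-rT) = 0.99509736; exp(-qT) = 1.00000000
C = S_0 * exp(-qT) * N(d1) - K * exp(-rT) * N(d2)
N(d1) = 0.01848795; N(d2) = 0.01697504
C = 8.7800 * 1.00000000 * 0.01848795 - 9.4900 * 0.99509736 * 0.01697504 = 0.0020


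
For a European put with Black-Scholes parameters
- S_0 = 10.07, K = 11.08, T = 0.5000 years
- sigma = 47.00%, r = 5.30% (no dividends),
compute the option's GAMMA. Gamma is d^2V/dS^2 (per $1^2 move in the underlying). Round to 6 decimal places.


Answer: Gamma = 0.119102

Derivation:
d1 = -0.0416921429; d2 = -0.3740323301
phi(d1) = 0.3985957034; exp(-qT) = 1.0000000000; exp(-rT) = 0.9738480438
Gamma = exp(-qT) * phi(d1) / (S * sigma * sqrt(T)) = 1.0000000000 * 0.3985957034 / (10.0700 * 0.4700 * 0.7071067812) = 0.119102


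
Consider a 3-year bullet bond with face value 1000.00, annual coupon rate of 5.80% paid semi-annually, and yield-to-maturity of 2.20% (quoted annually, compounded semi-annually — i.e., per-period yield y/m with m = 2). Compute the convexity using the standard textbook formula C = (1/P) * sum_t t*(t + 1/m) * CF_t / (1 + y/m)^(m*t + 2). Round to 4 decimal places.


Answer: Convexity = 9.3974

Derivation:
Coupon per period c = face * coupon_rate / m = 29.000000
Periods per year m = 2; per-period yield y/m = 0.011000
Number of cashflows N = 6
Cashflows (t years, CF_t, discount factor 1/(1+y/m)^(m*t), PV):
  t = 0.5000: CF_t = 29.000000, DF = 0.989120, PV = 28.684471
  t = 1.0000: CF_t = 29.000000, DF = 0.978358, PV = 28.372375
  t = 1.5000: CF_t = 29.000000, DF = 0.967713, PV = 28.063674
  t = 2.0000: CF_t = 29.000000, DF = 0.957184, PV = 27.758333
  t = 2.5000: CF_t = 29.000000, DF = 0.946769, PV = 27.456313
  t = 3.0000: CF_t = 1029.000000, DF = 0.936468, PV = 963.625849
Price P = sum_t PV_t = 1103.961014
Convexity numerator sum_t t*(t + 1/m) * CF_t / (1+y/m)^(m*t + 2):
  t = 0.5000: term = 14.031837
  t = 1.0000: term = 41.637499
  t = 1.5000: term = 82.368940
  t = 2.0000: term = 135.787899
  t = 2.5000: term = 201.465726
  t = 3.0000: term = 9899.093564
Convexity = (1/P) * sum = 10374.385464 / 1103.961014 = 9.397420


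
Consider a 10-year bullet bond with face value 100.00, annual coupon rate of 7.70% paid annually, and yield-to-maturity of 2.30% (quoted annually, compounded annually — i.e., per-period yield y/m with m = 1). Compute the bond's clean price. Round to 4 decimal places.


Coupon per period c = face * coupon_rate / m = 7.700000
Periods per year m = 1; per-period yield y/m = 0.023000
Number of cashflows N = 10
Cashflows (t years, CF_t, discount factor 1/(1+y/m)^(m*t), PV):
  t = 1.0000: CF_t = 7.700000, DF = 0.977517, PV = 7.526882
  t = 2.0000: CF_t = 7.700000, DF = 0.955540, PV = 7.357656
  t = 3.0000: CF_t = 7.700000, DF = 0.934056, PV = 7.192234
  t = 4.0000: CF_t = 7.700000, DF = 0.913056, PV = 7.030532
  t = 5.0000: CF_t = 7.700000, DF = 0.892528, PV = 6.872465
  t = 6.0000: CF_t = 7.700000, DF = 0.872461, PV = 6.717952
  t = 7.0000: CF_t = 7.700000, DF = 0.852846, PV = 6.566913
  t = 8.0000: CF_t = 7.700000, DF = 0.833671, PV = 6.419270
  t = 9.0000: CF_t = 7.700000, DF = 0.814928, PV = 6.274946
  t = 10.0000: CF_t = 107.700000, DF = 0.796606, PV = 85.794484
Price P = sum_t PV_t = 147.753335

Answer: Price = 147.7533


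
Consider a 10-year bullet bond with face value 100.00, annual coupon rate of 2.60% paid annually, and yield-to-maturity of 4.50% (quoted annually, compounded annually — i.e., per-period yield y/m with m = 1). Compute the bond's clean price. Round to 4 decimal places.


Answer: Price = 84.9658

Derivation:
Coupon per period c = face * coupon_rate / m = 2.600000
Periods per year m = 1; per-period yield y/m = 0.045000
Number of cashflows N = 10
Cashflows (t years, CF_t, discount factor 1/(1+y/m)^(m*t), PV):
  t = 1.0000: CF_t = 2.600000, DF = 0.956938, PV = 2.488038
  t = 2.0000: CF_t = 2.600000, DF = 0.915730, PV = 2.380898
  t = 3.0000: CF_t = 2.600000, DF = 0.876297, PV = 2.278371
  t = 4.0000: CF_t = 2.600000, DF = 0.838561, PV = 2.180259
  t = 5.0000: CF_t = 2.600000, DF = 0.802451, PV = 2.086373
  t = 6.0000: CF_t = 2.600000, DF = 0.767896, PV = 1.996529
  t = 7.0000: CF_t = 2.600000, DF = 0.734828, PV = 1.910554
  t = 8.0000: CF_t = 2.600000, DF = 0.703185, PV = 1.828281
  t = 9.0000: CF_t = 2.600000, DF = 0.672904, PV = 1.749552
  t = 10.0000: CF_t = 102.600000, DF = 0.643928, PV = 66.066980
Price P = sum_t PV_t = 84.965835


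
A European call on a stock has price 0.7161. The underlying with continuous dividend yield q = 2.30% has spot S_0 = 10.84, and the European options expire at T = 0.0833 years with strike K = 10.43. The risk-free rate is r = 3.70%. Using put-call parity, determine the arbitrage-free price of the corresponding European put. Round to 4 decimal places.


Answer: Put price = 0.2948

Derivation:
Put-call parity: C - P = S_0 * exp(-qT) - K * exp(-rT).
S_0 * exp(-qT) = 10.8400 * 0.99808593 = 10.81925153
K * exp(-rT) = 10.4300 * 0.99692264 = 10.39790319
P = C - S*exp(-qT) + K*exp(-rT)
P = 0.7161 - 10.81925153 + 10.39790319 = 0.2948


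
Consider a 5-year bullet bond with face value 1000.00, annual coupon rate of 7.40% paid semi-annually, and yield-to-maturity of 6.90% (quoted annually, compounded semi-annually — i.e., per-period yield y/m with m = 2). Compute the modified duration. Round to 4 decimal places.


Answer: Modified duration = 4.1352

Derivation:
Coupon per period c = face * coupon_rate / m = 37.000000
Periods per year m = 2; per-period yield y/m = 0.034500
Number of cashflows N = 10
Cashflows (t years, CF_t, discount factor 1/(1+y/m)^(m*t), PV):
  t = 0.5000: CF_t = 37.000000, DF = 0.966651, PV = 35.766071
  t = 1.0000: CF_t = 37.000000, DF = 0.934413, PV = 34.573292
  t = 1.5000: CF_t = 37.000000, DF = 0.903251, PV = 33.420292
  t = 2.0000: CF_t = 37.000000, DF = 0.873128, PV = 32.305744
  t = 2.5000: CF_t = 37.000000, DF = 0.844010, PV = 31.228365
  t = 3.0000: CF_t = 37.000000, DF = 0.815863, PV = 30.186917
  t = 3.5000: CF_t = 37.000000, DF = 0.788654, PV = 29.180200
  t = 4.0000: CF_t = 37.000000, DF = 0.762353, PV = 28.207056
  t = 4.5000: CF_t = 37.000000, DF = 0.736929, PV = 27.266367
  t = 5.0000: CF_t = 1037.000000, DF = 0.712353, PV = 738.709708
Price P = sum_t PV_t = 1020.844010
First compute Macaulay numerator sum_t t * PV_t:
  t * PV_t at t = 0.5000: 17.883035
  t * PV_t at t = 1.0000: 34.573292
  t * PV_t at t = 1.5000: 50.130438
  t * PV_t at t = 2.0000: 64.611488
  t * PV_t at t = 2.5000: 78.070913
  t * PV_t at t = 3.0000: 90.560750
  t * PV_t at t = 3.5000: 102.130699
  t * PV_t at t = 4.0000: 112.828225
  t * PV_t at t = 4.5000: 122.698650
  t * PV_t at t = 5.0000: 3693.548539
Macaulay duration D = 4367.036027 / 1020.844010 = 4.277868
Modified duration = D / (1 + y/m) = 4.277868 / (1 + 0.034500) = 4.135204


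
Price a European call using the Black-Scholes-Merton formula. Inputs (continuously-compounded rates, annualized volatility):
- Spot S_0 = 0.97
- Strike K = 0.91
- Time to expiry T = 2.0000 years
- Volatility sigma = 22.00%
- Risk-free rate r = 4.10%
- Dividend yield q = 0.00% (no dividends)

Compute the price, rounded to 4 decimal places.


Answer: Price = 0.1895

Derivation:
d1 = (ln(S/K) + (r - q + 0.5*sigma^2) * T) / (sigma * sqrt(T)) = 0.62434788
d2 = d1 - sigma * sqrt(T) = 0.31322089
exp(-rT) = 0.92127196; exp(-qT) = 1.00000000
C = S_0 * exp(-qT) * N(d1) - K * exp(-rT) * N(d2)
N(d1) = 0.73380043; N(d2) = 0.62294358
C = 0.9700 * 1.00000000 * 0.73380043 - 0.9100 * 0.92127196 * 0.62294358 = 0.1895


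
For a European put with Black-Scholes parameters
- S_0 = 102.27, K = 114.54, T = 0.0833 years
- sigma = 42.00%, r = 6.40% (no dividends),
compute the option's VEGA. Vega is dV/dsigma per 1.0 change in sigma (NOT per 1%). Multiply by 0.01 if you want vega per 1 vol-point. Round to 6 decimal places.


Answer: Vega = 8.343268

Derivation:
d1 = -0.8301439430; d2 = -0.9513632484
phi(d1) = 0.2826607069; exp(-qT) = 1.0000000000; exp(-rT) = 0.9946829856
Vega = S * exp(-qT) * phi(d1) * sqrt(T) = 102.2700 * 1.0000000000 * 0.2826607069 * 0.2886173938 = 8.343268


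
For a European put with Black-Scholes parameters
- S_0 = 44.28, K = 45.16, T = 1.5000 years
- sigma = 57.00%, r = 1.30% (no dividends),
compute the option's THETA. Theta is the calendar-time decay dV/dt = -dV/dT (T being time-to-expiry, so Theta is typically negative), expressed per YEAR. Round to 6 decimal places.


Answer: Theta = -3.501610

Derivation:
d1 = 0.3487964077; d2 = -0.3493081690
phi(d1) = 0.3753981810; exp(-qT) = 1.0000000000; exp(-rT) = 0.9806888952
Theta = -S*exp(-qT)*phi(d1)*sigma/(2*sqrt(T)) + r*K*exp(-rT)*N(-d2) - q*S*exp(-qT)*N(-d1)
N(-d1) = 0.3636210802; N(-d2) = 0.6365710169; sqrt(T) = 1.2247448714
Term 1 = -44.2800 * 1.0000000000 * 0.3753981810 * 0.5700 / (2 * 1.2247448714) = -3.8681116984
Term 2 = 0.0130 * 45.1600 * 0.9806888952 * 0.6365710169 = 0.3665012030
Term 3 = 0 (no dividend yield, q = 0)
Theta = -3.8681116984 + (0.3665012030) + (0.0000000000) = -3.501610


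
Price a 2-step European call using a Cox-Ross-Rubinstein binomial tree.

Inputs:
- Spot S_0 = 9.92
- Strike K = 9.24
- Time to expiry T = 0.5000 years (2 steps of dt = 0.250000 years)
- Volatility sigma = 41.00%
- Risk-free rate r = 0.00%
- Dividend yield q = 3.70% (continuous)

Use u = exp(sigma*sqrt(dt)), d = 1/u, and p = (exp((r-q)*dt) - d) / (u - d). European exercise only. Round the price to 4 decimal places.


dt = T/N = 0.250000
u = exp(sigma*sqrt(dt)) = 1.227525; d = 1/u = 0.814647
p = (exp((r-q)*dt) - d) / (u - d) = 0.426628
Discount per step: exp(-r*dt) = 1.000000
Stock lattice S(k, i) with i counting down-moves:
  k=0: S(0,0) = 9.9200
  k=1: S(1,0) = 12.1770; S(1,1) = 8.0813
  k=2: S(2,0) = 14.9476; S(2,1) = 9.9200; S(2,2) = 6.5834
Terminal payoffs V(N, i) = max(S_T - K, 0):
  V(2,0) = 5.707632; V(2,1) = 0.680000; V(2,2) = 0.000000
Backward induction: V(k, i) = exp(-r*dt) * [p * V(k+1, i) + (1-p) * V(k+1, i+1)].
  V(1,0) = exp(-r*dt) * [p*5.707632 + (1-p)*0.680000] = 2.824930
  V(1,1) = exp(-r*dt) * [p*0.680000 + (1-p)*0.000000] = 0.290107
  V(0,0) = exp(-r*dt) * [p*2.824930 + (1-p)*0.290107] = 1.371535

Answer: Price = V(0,0) = 1.3715


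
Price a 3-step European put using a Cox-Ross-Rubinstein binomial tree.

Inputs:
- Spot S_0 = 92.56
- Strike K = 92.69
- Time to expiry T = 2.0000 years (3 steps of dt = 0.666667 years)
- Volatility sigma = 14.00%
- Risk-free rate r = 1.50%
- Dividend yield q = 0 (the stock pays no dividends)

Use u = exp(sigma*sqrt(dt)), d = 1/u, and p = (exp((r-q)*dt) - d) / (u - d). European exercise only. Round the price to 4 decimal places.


Answer: Price = V(0,0) = 6.5530

Derivation:
dt = T/N = 0.666667
u = exp(sigma*sqrt(dt)) = 1.121099; d = 1/u = 0.891982
p = (exp((r-q)*dt) - d) / (u - d) = 0.515318
Discount per step: exp(-r*dt) = 0.990050
Stock lattice S(k, i) with i counting down-moves:
  k=0: S(0,0) = 92.5600
  k=1: S(1,0) = 103.7689; S(1,1) = 82.5618
  k=2: S(2,0) = 116.3353; S(2,1) = 92.5600; S(2,2) = 73.6437
  k=3: S(3,0) = 130.4233; S(3,1) = 103.7689; S(3,2) = 82.5618; S(3,3) = 65.6888
Terminal payoffs V(N, i) = max(K - S_T, 0):
  V(3,0) = 0.000000; V(3,1) = 0.000000; V(3,2) = 10.128162; V(3,3) = 27.001195
Backward induction: V(k, i) = exp(-r*dt) * [p * V(k+1, i) + (1-p) * V(k+1, i+1)].
  V(2,0) = exp(-r*dt) * [p*0.000000 + (1-p)*0.000000] = 0.000000
  V(2,1) = exp(-r*dt) * [p*0.000000 + (1-p)*10.128162] = 4.860089
  V(2,2) = exp(-r*dt) * [p*10.128162 + (1-p)*27.001195] = 18.124060
  V(1,0) = exp(-r*dt) * [p*0.000000 + (1-p)*4.860089] = 2.332157
  V(1,1) = exp(-r*dt) * [p*4.860089 + (1-p)*18.124060] = 11.176565
  V(0,0) = exp(-r*dt) * [p*2.332157 + (1-p)*11.176565] = 6.553020


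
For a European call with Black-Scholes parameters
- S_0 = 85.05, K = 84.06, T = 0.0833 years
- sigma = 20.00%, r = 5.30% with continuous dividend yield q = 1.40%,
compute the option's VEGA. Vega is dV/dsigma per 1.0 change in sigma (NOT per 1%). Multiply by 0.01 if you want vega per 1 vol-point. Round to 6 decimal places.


d1 = 0.2879796856; d2 = 0.2302562068
phi(d1) = 0.3827379671; exp(-qT) = 0.9988344797; exp(-rT) = 0.9955948313
Vega = S * exp(-qT) * phi(d1) * sqrt(T) = 85.0500 * 0.9988344797 * 0.3827379671 * 0.2886173938 = 9.384084

Answer: Vega = 9.384084


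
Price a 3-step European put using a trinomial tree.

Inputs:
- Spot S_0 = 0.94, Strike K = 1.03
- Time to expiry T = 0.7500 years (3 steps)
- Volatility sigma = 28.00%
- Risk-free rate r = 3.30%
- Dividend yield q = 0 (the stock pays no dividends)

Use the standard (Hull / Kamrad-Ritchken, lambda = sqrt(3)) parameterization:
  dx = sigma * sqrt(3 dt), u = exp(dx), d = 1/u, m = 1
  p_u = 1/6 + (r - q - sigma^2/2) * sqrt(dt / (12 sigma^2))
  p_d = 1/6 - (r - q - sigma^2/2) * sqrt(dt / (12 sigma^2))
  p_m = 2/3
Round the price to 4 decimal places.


dt = T/N = 0.250000; dx = sigma*sqrt(3*dt) = 0.242487
u = exp(dx) = 1.274415; d = 1/u = 0.784674
p_u = 0.163471, p_m = 0.666667, p_d = 0.169863
Discount per step: exp(-r*dt) = 0.991784
Stock lattice S(k, j) with j the centered position index:
  k=0: S(0,+0) = 0.9400
  k=1: S(1,-1) = 0.7376; S(1,+0) = 0.9400; S(1,+1) = 1.1979
  k=2: S(2,-2) = 0.5788; S(2,-1) = 0.7376; S(2,+0) = 0.9400; S(2,+1) = 1.1979; S(2,+2) = 1.5267
  k=3: S(3,-3) = 0.4541; S(3,-2) = 0.5788; S(3,-1) = 0.7376; S(3,+0) = 0.9400; S(3,+1) = 1.1979; S(3,+2) = 1.5267; S(3,+3) = 1.9456
Terminal payoffs V(N, j) = max(K - S_T, 0):
  V(3,-3) = 0.575854; V(3,-2) = 0.451230; V(3,-1) = 0.292407; V(3,+0) = 0.090000; V(3,+1) = 0.000000; V(3,+2) = 0.000000; V(3,+3) = 0.000000
Backward induction: V(k, j) = exp(-r*dt) * [p_u * V(k+1, j+1) + p_m * V(k+1, j) + p_d * V(k+1, j-1)]
  V(2,-2) = exp(-r*dt) * [p_u*0.292407 + p_m*0.451230 + p_d*0.575854] = 0.442768
  V(2,-1) = exp(-r*dt) * [p_u*0.090000 + p_m*0.292407 + p_d*0.451230] = 0.283945
  V(2,+0) = exp(-r*dt) * [p_u*0.000000 + p_m*0.090000 + p_d*0.292407] = 0.108768
  V(2,+1) = exp(-r*dt) * [p_u*0.000000 + p_m*0.000000 + p_d*0.090000] = 0.015162
  V(2,+2) = exp(-r*dt) * [p_u*0.000000 + p_m*0.000000 + p_d*0.000000] = 0.000000
  V(1,-1) = exp(-r*dt) * [p_u*0.108768 + p_m*0.283945 + p_d*0.442768] = 0.279967
  V(1,+0) = exp(-r*dt) * [p_u*0.015162 + p_m*0.108768 + p_d*0.283945] = 0.122210
  V(1,+1) = exp(-r*dt) * [p_u*0.000000 + p_m*0.015162 + p_d*0.108768] = 0.028349
  V(0,+0) = exp(-r*dt) * [p_u*0.028349 + p_m*0.122210 + p_d*0.279967] = 0.132565

Answer: Price = V(0,0) = 0.1326


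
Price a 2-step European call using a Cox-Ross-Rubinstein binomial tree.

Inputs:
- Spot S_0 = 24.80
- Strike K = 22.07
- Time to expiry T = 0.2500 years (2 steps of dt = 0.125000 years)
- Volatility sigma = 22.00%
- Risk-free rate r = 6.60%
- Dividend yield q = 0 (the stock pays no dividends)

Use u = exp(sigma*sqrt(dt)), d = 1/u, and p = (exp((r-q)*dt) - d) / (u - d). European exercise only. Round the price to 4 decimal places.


Answer: Price = V(0,0) = 3.2714

Derivation:
dt = T/N = 0.125000
u = exp(sigma*sqrt(dt)) = 1.080887; d = 1/u = 0.925166
p = (exp((r-q)*dt) - d) / (u - d) = 0.533763
Discount per step: exp(-r*dt) = 0.991784
Stock lattice S(k, i) with i counting down-moves:
  k=0: S(0,0) = 24.8000
  k=1: S(1,0) = 26.8060; S(1,1) = 22.9441
  k=2: S(2,0) = 28.9742; S(2,1) = 24.8000; S(2,2) = 21.2271
Terminal payoffs V(N, i) = max(S_T - K, 0):
  V(2,0) = 6.904240; V(2,1) = 2.730000; V(2,2) = 0.000000
Backward induction: V(k, i) = exp(-r*dt) * [p * V(k+1, i) + (1-p) * V(k+1, i+1)].
  V(1,0) = exp(-r*dt) * [p*6.904240 + (1-p)*2.730000] = 4.917319
  V(1,1) = exp(-r*dt) * [p*2.730000 + (1-p)*0.000000] = 1.445201
  V(0,0) = exp(-r*dt) * [p*4.917319 + (1-p)*1.445201] = 3.271389


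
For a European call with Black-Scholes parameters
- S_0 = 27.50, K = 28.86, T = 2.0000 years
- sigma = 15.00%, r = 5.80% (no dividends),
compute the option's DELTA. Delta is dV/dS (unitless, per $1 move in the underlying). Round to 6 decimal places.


d1 = 0.4253457126; d2 = 0.2132136783
phi(d1) = 0.3644382978; exp(-qT) = 1.0000000000; exp(-rT) = 0.8904752233
N(d1) = 0.6647076628
Delta = exp(-qT) * N(d1) = 1.0000000000 * 0.6647076628 = 0.664708

Answer: Delta = 0.664708


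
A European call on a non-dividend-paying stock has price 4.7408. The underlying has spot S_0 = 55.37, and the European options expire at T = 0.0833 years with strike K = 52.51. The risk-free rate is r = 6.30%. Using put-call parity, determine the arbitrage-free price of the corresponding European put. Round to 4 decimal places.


Put-call parity: C - P = S_0 * exp(-qT) - K * exp(-rT).
S_0 * exp(-qT) = 55.3700 * 1.00000000 = 55.37000000
K * exp(-rT) = 52.5100 * 0.99476585 = 52.23515458
P = C - S*exp(-qT) + K*exp(-rT)
P = 4.7408 - 55.37000000 + 52.23515458 = 1.6060

Answer: Put price = 1.6060


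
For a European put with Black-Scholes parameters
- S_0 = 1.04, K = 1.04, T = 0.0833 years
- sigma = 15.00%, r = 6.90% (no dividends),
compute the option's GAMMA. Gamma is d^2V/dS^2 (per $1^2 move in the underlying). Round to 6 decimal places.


d1 = 0.1544103057; d2 = 0.1111176966
phi(d1) = 0.3942146171; exp(-qT) = 1.0000000000; exp(-rT) = 0.9942687864
Gamma = exp(-qT) * phi(d1) / (S * sigma * sqrt(T)) = 1.0000000000 * 0.3942146171 / (1.0400 * 0.1500 * 0.2886173938) = 8.755594

Answer: Gamma = 8.755594


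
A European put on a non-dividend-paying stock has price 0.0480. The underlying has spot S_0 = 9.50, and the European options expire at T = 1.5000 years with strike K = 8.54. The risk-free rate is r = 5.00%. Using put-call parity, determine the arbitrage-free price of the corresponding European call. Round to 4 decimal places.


Put-call parity: C - P = S_0 * exp(-qT) - K * exp(-rT).
S_0 * exp(-qT) = 9.5000 * 1.00000000 = 9.50000000
K * exp(-rT) = 8.5400 * 0.92774349 = 7.92292937
C = P + S*exp(-qT) - K*exp(-rT)
C = 0.0480 + 9.50000000 - 7.92292937 = 1.6251

Answer: Call price = 1.6251


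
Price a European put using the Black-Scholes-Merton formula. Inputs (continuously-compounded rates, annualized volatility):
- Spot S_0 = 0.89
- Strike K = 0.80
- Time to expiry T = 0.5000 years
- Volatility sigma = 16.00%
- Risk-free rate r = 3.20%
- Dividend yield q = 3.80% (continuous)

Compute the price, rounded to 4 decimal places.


Answer: Price = 0.0091

Derivation:
d1 = (ln(S/K) + (r - q + 0.5*sigma^2) * T) / (sigma * sqrt(T)) = 0.97235787
d2 = d1 - sigma * sqrt(T) = 0.85922079
exp(-rT) = 0.98412732; exp(-qT) = 0.98117936
P = K * exp(-rT) * N(-d2) - S_0 * exp(-qT) * N(-d1)
N(-d1) = 0.16543627; N(-d2) = 0.19510936
P = 0.8000 * 0.98412732 * 0.19510936 - 0.8900 * 0.98117936 * 0.16543627 = 0.0091


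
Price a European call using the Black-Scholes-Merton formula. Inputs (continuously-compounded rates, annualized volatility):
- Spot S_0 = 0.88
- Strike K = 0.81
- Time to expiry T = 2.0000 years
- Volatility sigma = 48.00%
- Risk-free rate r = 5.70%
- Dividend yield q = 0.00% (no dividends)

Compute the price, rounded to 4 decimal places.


d1 = (ln(S/K) + (r - q + 0.5*sigma^2) * T) / (sigma * sqrt(T)) = 0.62945417
d2 = d1 - sigma * sqrt(T) = -0.04936834
exp(-rT) = 0.89225796; exp(-qT) = 1.00000000
C = S_0 * exp(-qT) * N(d1) - K * exp(-rT) * N(d2)
N(d1) = 0.73547412; N(d2) = 0.48031288
C = 0.8800 * 1.00000000 * 0.73547412 - 0.8100 * 0.89225796 * 0.48031288 = 0.3001

Answer: Price = 0.3001


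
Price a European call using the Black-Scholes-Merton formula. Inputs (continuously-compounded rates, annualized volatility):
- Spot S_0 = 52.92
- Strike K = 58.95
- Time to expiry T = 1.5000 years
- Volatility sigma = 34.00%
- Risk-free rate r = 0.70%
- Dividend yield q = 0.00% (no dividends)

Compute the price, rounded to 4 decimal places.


d1 = (ln(S/K) + (r - q + 0.5*sigma^2) * T) / (sigma * sqrt(T)) = -0.02571553
d2 = d1 - sigma * sqrt(T) = -0.44212879
exp(-rT) = 0.98955493; exp(-qT) = 1.00000000
C = S_0 * exp(-qT) * N(d1) - K * exp(-rT) * N(d2)
N(d1) = 0.48974212; N(d2) = 0.32919801
C = 52.9200 * 1.00000000 * 0.48974212 - 58.9500 * 0.98955493 * 0.32919801 = 6.7136

Answer: Price = 6.7136


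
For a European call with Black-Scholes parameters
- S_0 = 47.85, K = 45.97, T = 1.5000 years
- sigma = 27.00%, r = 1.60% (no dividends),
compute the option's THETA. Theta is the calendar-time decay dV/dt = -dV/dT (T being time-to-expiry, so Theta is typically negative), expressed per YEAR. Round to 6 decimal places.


d1 = 0.3591287878; d2 = 0.0284476725
phi(d1) = 0.3740277538; exp(-qT) = 1.0000000000; exp(-rT) = 0.9762857098
Theta = -S*exp(-qT)*phi(d1)*sigma/(2*sqrt(T)) - r*K*exp(-rT)*N(d2) + q*S*exp(-qT)*N(d1)
N(d1) = 0.6402506267; N(d2) = 0.5113474488; sqrt(T) = 1.2247448714
Term 1 = -47.8500 * 1.0000000000 * 0.3740277538 * 0.2700 / (2 * 1.2247448714) = -1.9727584406
Term 2 = -0.0160 * 45.9700 * 0.9762857098 * 0.5113474488 = -0.3671871822
Term 3 = 0 (no dividend yield, q = 0)
Theta = -1.9727584406 + (-0.3671871822) + (0.0000000000) = -2.339946

Answer: Theta = -2.339946


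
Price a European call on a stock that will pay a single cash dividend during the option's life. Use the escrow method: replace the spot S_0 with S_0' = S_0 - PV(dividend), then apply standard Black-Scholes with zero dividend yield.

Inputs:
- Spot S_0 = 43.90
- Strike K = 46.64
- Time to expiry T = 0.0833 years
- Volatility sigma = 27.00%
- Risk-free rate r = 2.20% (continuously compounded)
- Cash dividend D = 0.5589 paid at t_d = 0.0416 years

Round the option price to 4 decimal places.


PV(D) = D * exp(-r * t_d) = 0.5589 * 0.99908522 = 0.55838873
S_0' = S_0 - PV(D) = 43.9000 - 0.55838873 = 43.34161127
d1 = (ln(S_0'/K) + (r + sigma^2/2)*T) / (sigma*sqrt(T)) = -0.87872946
d2 = d1 - sigma*sqrt(T) = -0.95665616
exp(-rT) = 0.99816908
N(d1) = 0.18977399; N(d2) = 0.16937042
C = S_0' * N(d1) - K * exp(-rT) * N(d2) = 43.34161127 * 0.18977399 - 46.6400 * 0.99816908 * 0.16937042 = 0.3401

Answer: Price = 0.3401


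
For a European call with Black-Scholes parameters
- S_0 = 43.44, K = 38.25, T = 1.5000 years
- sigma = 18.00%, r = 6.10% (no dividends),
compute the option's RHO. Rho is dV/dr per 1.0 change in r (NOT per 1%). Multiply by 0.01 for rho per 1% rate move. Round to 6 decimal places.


Answer: Rho = 42.468131

Derivation:
d1 = 1.1024387429; d2 = 0.8819846661
phi(d1) = 0.2172679001; exp(-qT) = 1.0000000000; exp(-rT) = 0.9125613162
N(d2) = 0.8111074502
Rho = K*T*exp(-rT)*N(d2) = 38.2500 * 1.5000 * 0.9125613162 * 0.8111074502 = 42.468131


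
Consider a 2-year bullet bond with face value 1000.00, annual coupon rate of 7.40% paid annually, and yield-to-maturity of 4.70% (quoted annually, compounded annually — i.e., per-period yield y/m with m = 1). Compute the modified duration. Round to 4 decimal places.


Coupon per period c = face * coupon_rate / m = 74.000000
Periods per year m = 1; per-period yield y/m = 0.047000
Number of cashflows N = 2
Cashflows (t years, CF_t, discount factor 1/(1+y/m)^(m*t), PV):
  t = 1.0000: CF_t = 74.000000, DF = 0.955110, PV = 70.678128
  t = 2.0000: CF_t = 1074.000000, DF = 0.912235, PV = 979.740177
Price P = sum_t PV_t = 1050.418305
First compute Macaulay numerator sum_t t * PV_t:
  t * PV_t at t = 1.0000: 70.678128
  t * PV_t at t = 2.0000: 1959.480355
Macaulay duration D = 2030.158483 / 1050.418305 = 1.932714
Modified duration = D / (1 + y/m) = 1.932714 / (1 + 0.047000) = 1.845954

Answer: Modified duration = 1.8460
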